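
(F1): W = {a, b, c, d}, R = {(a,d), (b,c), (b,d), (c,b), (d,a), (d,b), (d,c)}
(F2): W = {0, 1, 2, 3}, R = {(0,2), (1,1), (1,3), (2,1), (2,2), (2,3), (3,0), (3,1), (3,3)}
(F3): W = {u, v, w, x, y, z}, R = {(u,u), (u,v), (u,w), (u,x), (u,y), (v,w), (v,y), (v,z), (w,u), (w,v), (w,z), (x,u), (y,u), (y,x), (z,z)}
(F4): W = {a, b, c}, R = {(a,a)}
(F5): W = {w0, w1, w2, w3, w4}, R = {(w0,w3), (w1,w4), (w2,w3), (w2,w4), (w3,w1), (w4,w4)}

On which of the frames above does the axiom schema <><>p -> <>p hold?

(F4)

Frame correspondent (Sahlqvist): forall x forall y forall z (Rxy & Ryz -> Rxz) — i.e. transitivity.
(F1): fails — Rbc and Rcb but not Rbb.
(F2): fails — R02 and R23 but not R03.
(F3): fails — Ruv and Rvz but not Ruz.
(F4): holds.
(F5): fails — Rw3w1 and Rw1w4 but not Rw3w4.
Valid on: (F4).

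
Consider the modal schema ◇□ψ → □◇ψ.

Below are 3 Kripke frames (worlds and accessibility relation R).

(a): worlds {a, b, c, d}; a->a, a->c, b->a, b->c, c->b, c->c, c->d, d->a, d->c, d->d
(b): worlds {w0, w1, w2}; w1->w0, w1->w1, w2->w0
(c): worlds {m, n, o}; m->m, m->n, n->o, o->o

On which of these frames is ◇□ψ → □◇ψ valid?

(a)

Frame correspondent (Sahlqvist): ∀x ∀y ∀z (Rxy ∧ Rxz → ∃w (Ryw ∧ Rzw)) — i.e. convergence.
(a): satisfies the condition.
(b): fails — Rw1w1 and Rw1w0 but w1 and w0 have no common successor.
(c): fails — Rmn and Rmm but n and m have no common successor.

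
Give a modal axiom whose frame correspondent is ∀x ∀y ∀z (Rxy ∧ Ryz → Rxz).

A defining formula is □q → □□q (the 4 axiom).
Suppose □q→□□q is valid. Take Rxy, Ryz and set V(q)={w : Rxw}. Then □q at x, so □□q at x, so □q at y, so q at z, i.e. Rxz.

□q → □□q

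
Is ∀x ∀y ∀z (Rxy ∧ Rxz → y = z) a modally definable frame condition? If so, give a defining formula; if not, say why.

Yes: it is partial functionality, defined by the CD schema ◇r → □r.
Suppose ◇r→□r is valid. Take Rxy, Rxz and set V(r)={y}. Then ◇r at x, so □r at x, so r at z, i.e. z=y.

Definable; ◇r → □r defines it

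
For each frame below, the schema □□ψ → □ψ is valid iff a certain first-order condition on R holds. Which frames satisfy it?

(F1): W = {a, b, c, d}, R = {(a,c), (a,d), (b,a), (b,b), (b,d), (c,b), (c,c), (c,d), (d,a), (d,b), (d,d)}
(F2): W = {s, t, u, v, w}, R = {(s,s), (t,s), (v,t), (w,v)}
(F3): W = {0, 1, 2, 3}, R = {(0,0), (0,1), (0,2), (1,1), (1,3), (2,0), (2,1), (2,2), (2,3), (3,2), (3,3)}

(F1), (F3)

This is the axiom for density; its first-order frame correspondent is ∀x ∀y (Rxy → ∃z (Rxz ∧ Rzy)).
(F1): ✓.
(F2): fails — Rvt but no z with Rvz and Rzt.
(F3): ✓.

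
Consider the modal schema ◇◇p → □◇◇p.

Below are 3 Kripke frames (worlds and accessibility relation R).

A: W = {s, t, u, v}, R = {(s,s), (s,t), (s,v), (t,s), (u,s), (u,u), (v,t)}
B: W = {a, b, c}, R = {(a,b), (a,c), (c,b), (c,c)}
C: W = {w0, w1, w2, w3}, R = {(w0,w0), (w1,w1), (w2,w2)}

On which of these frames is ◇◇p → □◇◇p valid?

Frame correspondent (Sahlqvist): ∀x ∀y ∀z ((xR²y ∧ xRz) → ∃w (y = w ∧ zR²w)) — i.e. a generalized confluence (Geach) condition.
A: fails — sR²t, sRv but no w with t=w and vR²w.
B: fails — aR²b, aRb but no w with b=w and bR²w.
C: holds.
Valid on: C.

C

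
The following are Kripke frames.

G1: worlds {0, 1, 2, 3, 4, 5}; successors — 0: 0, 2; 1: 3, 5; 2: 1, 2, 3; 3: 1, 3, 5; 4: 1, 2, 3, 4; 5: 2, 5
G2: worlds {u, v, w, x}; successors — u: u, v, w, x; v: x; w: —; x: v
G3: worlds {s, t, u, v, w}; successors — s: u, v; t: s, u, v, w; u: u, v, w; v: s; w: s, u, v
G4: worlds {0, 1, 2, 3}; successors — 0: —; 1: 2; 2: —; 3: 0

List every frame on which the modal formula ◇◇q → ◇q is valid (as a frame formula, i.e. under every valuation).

This is the axiom for transitivity; its first-order frame correspondent is ∀x ∀y ∀z (Rxy ∧ Ryz → Rxz).
G1: fails — R02 and R23 but not R03.
G2: fails — Rvx and Rxv but not Rvv.
G3: fails — Ruv and Rvs but not Rus.
G4: satisfies the condition.
Valid on: G4.

G4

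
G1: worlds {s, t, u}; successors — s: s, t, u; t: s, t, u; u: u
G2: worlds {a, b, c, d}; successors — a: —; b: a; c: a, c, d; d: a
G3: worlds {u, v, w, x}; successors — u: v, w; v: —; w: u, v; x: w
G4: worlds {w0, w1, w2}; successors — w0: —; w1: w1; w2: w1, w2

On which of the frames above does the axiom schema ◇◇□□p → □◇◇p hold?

G1, G4

Frame correspondent (Sahlqvist): ∀x ∀y ∀z ((xR²y ∧ xRz) → ∃w (yR²w ∧ zR²w)) — i.e. a generalized confluence (Geach) condition.
G1: holds.
G2: fails — cR²a, cRa but no w with aR²w and aR²w.
G3: fails — uR²u, uRv but no t with uR²t and vR²t.
G4: holds.
Valid on: G1, G4.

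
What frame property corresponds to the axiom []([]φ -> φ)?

shift-reflexivity: forall x forall y (Rxy -> Ryy)

Suppose □(□φ→φ) is valid. Take Rxy and set V(φ)={w : Ryw}. Then at y, □φ holds; since □(□φ→φ) at x, □φ→φ at y, so φ at y, i.e. Ryy.
The converse is a direct semantic check.
Frame condition: forall x forall y (Rxy -> Ryy).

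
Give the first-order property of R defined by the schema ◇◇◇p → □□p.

∀x ∀y ∀z ((xR³y ∧ xR²z) → ∃w (y = w ∧ z = w))

This is a Sahlqvist (Geach-type) schema ◇^3□^0p → □^2◇^0p.
Minimal-valuation argument: fix x; take any y with xR^3y and any z with xR^2z. Set V(p) to the set of worlds R-reachable from y in exactly 0 steps. Then □^0p holds at y, so the antecedent holds at x; validity forces ◇^0p at z, giving a w with zR^0w and yR^0w.
First-order correspondent: ∀x ∀y ∀z ((xR³y ∧ xR²z) → ∃w (y = w ∧ z = w)).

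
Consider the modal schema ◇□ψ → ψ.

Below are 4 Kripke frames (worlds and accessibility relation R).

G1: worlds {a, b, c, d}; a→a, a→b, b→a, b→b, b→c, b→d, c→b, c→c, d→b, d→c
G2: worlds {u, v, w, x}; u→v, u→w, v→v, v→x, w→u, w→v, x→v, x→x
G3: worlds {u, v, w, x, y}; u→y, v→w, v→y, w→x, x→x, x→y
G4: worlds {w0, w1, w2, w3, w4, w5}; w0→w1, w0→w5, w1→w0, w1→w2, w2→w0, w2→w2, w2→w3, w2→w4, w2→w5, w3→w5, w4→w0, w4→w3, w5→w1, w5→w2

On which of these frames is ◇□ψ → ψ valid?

none

Frame correspondent (Sahlqvist): ∀x ∀y (Rxy → Ryx) — i.e. symmetry.
G1: fails — Rdc but not Rcd.
G2: fails — Ruv but not Rvu.
G3: fails — Rwx but not Rxw.
G4: fails — Rw1w2 but not Rw2w1.
Valid on no frame.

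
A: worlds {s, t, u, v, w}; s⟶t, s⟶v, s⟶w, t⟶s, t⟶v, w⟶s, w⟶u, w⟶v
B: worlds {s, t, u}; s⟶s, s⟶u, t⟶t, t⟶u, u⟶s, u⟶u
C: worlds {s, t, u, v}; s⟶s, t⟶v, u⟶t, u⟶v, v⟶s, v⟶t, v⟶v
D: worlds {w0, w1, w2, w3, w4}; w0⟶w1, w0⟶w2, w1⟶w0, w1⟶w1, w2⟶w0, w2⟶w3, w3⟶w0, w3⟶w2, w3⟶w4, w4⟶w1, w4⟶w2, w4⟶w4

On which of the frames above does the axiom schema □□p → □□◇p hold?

B, C, D

This is the axiom for a generalized confluence (Geach) condition; its first-order frame correspondent is ∀x ∀z (xR²z → ∃w (xR²w ∧ zRw)).
A: fails — sR²u but no w* with sR²w* and uRw*.
B: holds.
C: holds.
D: holds.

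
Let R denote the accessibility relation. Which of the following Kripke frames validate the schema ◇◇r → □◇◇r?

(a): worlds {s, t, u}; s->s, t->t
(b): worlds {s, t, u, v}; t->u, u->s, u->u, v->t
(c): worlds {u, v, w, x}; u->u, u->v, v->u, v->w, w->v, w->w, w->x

This is the axiom for a generalized confluence (Geach) condition; its first-order frame correspondent is ∀x ∀y ∀z ((xR²y ∧ xRz) → ∃w (y = w ∧ zR²w)).
(a): condition met.
(b): fails — uR²s, uRs but no w with s=w and sR²w.
(c): fails — vR²x, vRu but no t with x=t and uR²t.
Valid on: (a).

(a)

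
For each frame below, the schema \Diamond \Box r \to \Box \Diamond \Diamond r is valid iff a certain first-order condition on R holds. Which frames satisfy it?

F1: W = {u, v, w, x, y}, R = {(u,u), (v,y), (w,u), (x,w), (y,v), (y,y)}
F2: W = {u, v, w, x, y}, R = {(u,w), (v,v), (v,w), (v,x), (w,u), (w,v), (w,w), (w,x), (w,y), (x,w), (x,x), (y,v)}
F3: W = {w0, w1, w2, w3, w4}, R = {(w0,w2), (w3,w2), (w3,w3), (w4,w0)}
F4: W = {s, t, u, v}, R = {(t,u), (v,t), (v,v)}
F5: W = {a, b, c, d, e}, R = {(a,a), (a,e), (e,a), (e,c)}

This is the axiom for a generalized confluence (Geach) condition; its first-order frame correspondent is \forall x \forall y \forall z ((xRy \wedge xRz) \to \exists w (yRw \wedge z R^2 w)).
F1: ✓.
F2: ✓.
F3: fails — w0Rw2, w0Rw2 but no w with w2Rw and w2R²w.
F4: fails — tRu, tRu but no w with uRw and uR²w.
F5: fails — eRa, eRc but no w with aRw and cR²w.
Valid on: F1, F2.

F1, F2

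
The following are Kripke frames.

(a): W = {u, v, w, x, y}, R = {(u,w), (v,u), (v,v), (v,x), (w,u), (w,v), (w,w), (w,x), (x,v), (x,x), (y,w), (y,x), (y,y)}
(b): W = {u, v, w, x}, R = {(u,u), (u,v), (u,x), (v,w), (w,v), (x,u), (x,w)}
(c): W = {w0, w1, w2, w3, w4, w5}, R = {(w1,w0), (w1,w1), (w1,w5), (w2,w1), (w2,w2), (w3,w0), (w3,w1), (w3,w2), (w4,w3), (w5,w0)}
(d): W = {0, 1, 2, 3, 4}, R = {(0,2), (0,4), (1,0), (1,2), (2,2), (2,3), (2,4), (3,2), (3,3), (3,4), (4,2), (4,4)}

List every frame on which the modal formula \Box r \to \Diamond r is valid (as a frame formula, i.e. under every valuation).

(a), (b), (d)

The schema corresponds to seriality: \forall x \exists y Rxy.
(a): holds.
(b): holds.
(c): fails — world w0 has no successor.
(d): holds.
Valid on: (a), (b), (d).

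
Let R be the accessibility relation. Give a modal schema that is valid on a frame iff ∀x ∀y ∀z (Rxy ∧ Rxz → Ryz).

◇q → □◇q

This is the Euclidean property; the standard corresponding axiom is 5: ◇q → □◇q.
Suppose ◇q→□◇q is valid. Take Rxy, Rxz and set V(q)={y}. Then ◇q at x, so □◇q at x, so ◇q at z, so some w with Rzw has q; w=y, i.e. Rzy. By symmetry of the argument, Ryz.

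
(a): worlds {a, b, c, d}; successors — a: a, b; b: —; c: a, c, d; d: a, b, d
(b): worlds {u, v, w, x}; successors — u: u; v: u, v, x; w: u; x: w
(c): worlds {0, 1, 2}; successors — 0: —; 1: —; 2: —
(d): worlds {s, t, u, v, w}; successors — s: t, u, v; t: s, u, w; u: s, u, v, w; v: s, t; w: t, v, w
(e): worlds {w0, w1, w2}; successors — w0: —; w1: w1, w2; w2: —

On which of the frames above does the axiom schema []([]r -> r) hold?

The schema corresponds to shift-reflexivity: forall x forall y (Rxy -> Ryy).
(a): fails — Rab but not Rbb.
(b): fails — Rxw but not Rww.
(c): satisfies the condition.
(d): fails — Ruv but not Rvv.
(e): fails — Rw1w2 but not Rw2w2.

(c)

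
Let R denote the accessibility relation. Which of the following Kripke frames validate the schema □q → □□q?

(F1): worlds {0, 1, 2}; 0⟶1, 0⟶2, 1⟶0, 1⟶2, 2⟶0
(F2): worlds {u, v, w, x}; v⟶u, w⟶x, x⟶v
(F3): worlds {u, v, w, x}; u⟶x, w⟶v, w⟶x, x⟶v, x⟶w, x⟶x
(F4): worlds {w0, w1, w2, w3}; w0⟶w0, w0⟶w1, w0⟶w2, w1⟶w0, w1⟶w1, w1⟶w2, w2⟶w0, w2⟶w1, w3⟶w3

none

The schema corresponds to transitivity: ∀x ∀y ∀z (Rxy ∧ Ryz → Rxz).
(F1): fails — R10 and R01 but not R11.
(F2): fails — Rwx and Rxv but not Rwv.
(F3): fails — Rwx and Rxw but not Rww.
(F4): fails — Rw2w1 and Rw1w2 but not Rw2w2.
Valid on no frame.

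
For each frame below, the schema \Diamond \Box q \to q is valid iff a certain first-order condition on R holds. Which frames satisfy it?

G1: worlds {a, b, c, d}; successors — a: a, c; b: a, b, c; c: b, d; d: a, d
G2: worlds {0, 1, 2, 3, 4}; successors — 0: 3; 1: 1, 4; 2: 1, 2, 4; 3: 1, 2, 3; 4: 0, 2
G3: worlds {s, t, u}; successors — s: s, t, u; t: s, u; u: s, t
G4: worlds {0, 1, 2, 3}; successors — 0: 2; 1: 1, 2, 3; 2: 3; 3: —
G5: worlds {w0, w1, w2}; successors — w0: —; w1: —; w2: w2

This is the axiom for symmetry; its first-order frame correspondent is \forall x \forall y (Rxy \to Ryx).
G1: fails — Rcd but not Rdc.
G2: fails — R32 but not R23.
G3: satisfies the condition.
G4: fails — R02 but not R20.
G5: satisfies the condition.

G3, G5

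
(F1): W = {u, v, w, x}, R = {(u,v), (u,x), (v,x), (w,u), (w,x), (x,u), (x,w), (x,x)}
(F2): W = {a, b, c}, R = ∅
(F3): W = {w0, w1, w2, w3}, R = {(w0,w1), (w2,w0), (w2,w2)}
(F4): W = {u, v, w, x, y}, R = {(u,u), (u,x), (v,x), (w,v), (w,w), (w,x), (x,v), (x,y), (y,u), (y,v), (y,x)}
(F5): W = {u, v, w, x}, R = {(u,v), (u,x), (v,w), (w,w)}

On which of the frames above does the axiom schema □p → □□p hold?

This is the axiom for transitivity; its first-order frame correspondent is ∀x ∀y ∀z (Rxy ∧ Ryz → Rxz).
(F1): fails — Rwu and Ruv but not Rwv.
(F2): condition met.
(F3): fails — Rw2w0 and Rw0w1 but not Rw2w1.
(F4): fails — Ryx and Rxy but not Ryy.
(F5): fails — Ruv and Rvw but not Ruw.
Valid on: (F2).

(F2)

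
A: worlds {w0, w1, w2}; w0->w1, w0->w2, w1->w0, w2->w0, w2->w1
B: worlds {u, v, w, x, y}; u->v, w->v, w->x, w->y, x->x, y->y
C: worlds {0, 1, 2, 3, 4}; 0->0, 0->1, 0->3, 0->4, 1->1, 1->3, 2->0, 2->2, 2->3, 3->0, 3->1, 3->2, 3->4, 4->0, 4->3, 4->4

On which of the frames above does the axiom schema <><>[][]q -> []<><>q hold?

A, C

This is the axiom for a generalized confluence (Geach) condition; its first-order frame correspondent is forall x forall y forall z ((x R^2 y & xRz) -> exists w (y R^2 w & z R^2 w)).
A: condition met.
B: fails — wR²x, wRv but no t with xR²t and vR²t.
C: condition met.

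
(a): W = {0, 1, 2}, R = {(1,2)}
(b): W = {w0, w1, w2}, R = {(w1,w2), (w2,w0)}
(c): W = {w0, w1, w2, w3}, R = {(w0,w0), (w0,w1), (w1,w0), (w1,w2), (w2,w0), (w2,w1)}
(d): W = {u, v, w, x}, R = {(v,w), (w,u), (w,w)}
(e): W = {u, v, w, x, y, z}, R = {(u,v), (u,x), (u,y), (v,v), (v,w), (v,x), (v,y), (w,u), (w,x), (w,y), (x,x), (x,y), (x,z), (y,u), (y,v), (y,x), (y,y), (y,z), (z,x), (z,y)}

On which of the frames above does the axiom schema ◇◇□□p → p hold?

This is the axiom for a generalized confluence (Geach) condition; its first-order frame correspondent is ∀x ∀y (xR²y → ∃w (yR²w ∧ x = w)).
(a): ✓.
(b): fails — w1R²w0 but no w with w0R²w and w1=w.
(c): fails — w2R²w1 but no w with w1R²w and w2=w.
(d): fails — vR²u but no t with uR²t and v=t.
(e): fails — wR²x but no t with xR²t and w=t.
Valid on: (a).

(a)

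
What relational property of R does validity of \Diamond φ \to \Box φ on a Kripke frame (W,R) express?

partial functionality: \forall x \forall y \forall z (Rxy \wedge Rxz \to y = z)

Suppose ◇φ→□φ is valid. Take Rxy, Rxz and set V(φ)={y}. Then ◇φ at x, so □φ at x, so φ at z, i.e. z=y.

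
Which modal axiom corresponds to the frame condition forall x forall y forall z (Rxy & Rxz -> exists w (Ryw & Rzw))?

A defining formula is ◇□s → □◇s (the .2 axiom).

◇□s → □◇s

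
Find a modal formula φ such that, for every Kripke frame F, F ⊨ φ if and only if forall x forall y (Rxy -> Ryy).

This is shift-reflexivity; the standard corresponding axiom is T□: □(□r → r).

□(□r → r)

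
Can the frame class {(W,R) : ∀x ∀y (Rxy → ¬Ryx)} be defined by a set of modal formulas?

If a class were modally definable it would be closed under surjective bounded morphisms (Goldblatt–Thomason).
The 4-cycle (worlds w0,w1,w2,w3 with w0→w1→w2→w3→w0) is asymmetric. Mapping every world to a single reflexive point • is a surjective bounded morphism, and the reflexive point is not asymmetric (R•• but asymmetry requires ¬R••).
Hence asymmetry is not modally definable.

No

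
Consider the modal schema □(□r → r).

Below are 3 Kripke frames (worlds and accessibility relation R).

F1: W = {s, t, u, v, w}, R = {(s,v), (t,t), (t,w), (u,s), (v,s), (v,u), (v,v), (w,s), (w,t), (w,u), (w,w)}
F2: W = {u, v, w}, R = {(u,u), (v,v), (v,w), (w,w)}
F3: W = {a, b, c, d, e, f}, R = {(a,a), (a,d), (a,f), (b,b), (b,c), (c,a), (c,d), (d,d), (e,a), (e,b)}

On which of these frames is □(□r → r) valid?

F2

Frame correspondent (Sahlqvist): ∀x ∀y (Rxy → Ryy) — i.e. shift-reflexivity.
F1: fails — Rwu but not Ruu.
F2: condition met.
F3: fails — Rbc but not Rcc.
Valid on: F2.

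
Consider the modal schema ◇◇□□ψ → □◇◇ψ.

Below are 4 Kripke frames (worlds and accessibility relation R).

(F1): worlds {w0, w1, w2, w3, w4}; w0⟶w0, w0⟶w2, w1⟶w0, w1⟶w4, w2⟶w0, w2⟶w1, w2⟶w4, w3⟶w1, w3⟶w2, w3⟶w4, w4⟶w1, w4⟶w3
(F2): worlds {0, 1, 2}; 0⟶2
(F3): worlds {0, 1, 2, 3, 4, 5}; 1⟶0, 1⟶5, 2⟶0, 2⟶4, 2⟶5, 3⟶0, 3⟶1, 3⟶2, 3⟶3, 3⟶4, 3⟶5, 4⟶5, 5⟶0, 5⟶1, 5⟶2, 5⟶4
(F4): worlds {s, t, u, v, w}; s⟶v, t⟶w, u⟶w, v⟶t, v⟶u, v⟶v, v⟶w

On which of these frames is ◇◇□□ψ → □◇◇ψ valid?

This is the axiom for a generalized confluence (Geach) condition; its first-order frame correspondent is ∀x ∀y ∀z ((xR²y ∧ xRz) → ∃w (yR²w ∧ zR²w)).
(F1): ✓.
(F2): ✓.
(F3): fails — 1R²0, 1R0 but no w with 0R²w and 0R²w.
(F4): fails — sR²t, sRv but no w* with tR²w* and vR²w*.
Valid on: (F1), (F2).

(F1), (F2)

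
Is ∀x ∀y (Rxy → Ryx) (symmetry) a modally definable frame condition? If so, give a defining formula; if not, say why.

Yes, by q → □◇q

Yes: it is symmetry, defined by the B schema q → □◇q.
Suppose q→□◇q is valid. Take Rxy and set V(q)={x}. Then q at x, so □◇q at x, so ◇q at y, so some z with Ryz has q; z=x, i.e. Ryx.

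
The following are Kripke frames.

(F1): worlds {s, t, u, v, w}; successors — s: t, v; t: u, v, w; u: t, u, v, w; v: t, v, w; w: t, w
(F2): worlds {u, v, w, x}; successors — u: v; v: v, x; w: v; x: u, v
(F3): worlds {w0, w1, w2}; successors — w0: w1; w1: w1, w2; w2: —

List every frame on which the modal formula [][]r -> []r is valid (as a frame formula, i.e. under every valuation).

The schema corresponds to density: forall x forall y (Rxy -> exists z (Rxz & Rzy)).
(F1): satisfies the condition.
(F2): fails — Rxu but no z with Rxz and Rzu.
(F3): satisfies the condition.

(F1), (F3)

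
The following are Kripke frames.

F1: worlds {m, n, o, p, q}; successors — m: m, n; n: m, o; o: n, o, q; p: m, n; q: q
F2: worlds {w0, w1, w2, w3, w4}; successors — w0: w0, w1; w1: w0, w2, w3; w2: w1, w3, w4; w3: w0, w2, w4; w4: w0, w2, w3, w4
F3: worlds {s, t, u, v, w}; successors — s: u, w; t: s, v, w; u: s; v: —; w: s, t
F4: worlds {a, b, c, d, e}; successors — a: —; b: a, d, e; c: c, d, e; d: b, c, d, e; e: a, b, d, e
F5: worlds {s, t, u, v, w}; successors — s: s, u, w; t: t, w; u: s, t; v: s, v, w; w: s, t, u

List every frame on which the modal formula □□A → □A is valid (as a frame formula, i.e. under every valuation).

F1, F4, F5

The schema corresponds to density: ∀x ∀y (Rxy → ∃z (Rxz ∧ Rzy)).
F1: satisfies the condition.
F2: fails — Rw2w1 but no z with Rw2z and Rzw1.
F3: fails — Rwt but no z with Rwz and Rzt.
F4: satisfies the condition.
F5: satisfies the condition.
Valid on: F1, F4, F5.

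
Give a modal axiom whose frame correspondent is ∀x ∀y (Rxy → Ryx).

r → □◇r

This is symmetry; the standard corresponding axiom is B: r → □◇r.
Suppose r→□◇r is valid. Take Rxy and set V(r)={x}. Then r at x, so □◇r at x, so ◇r at y, so some z with Ryz has r; z=x, i.e. Ryx.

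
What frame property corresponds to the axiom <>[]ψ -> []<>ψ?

convergence: forall x forall y forall z (Rxy & Rxz -> exists w (Ryw & Rzw))

This is the .2 axiom.
It corresponds to convergence: forall x forall y forall z (Rxy & Rxz -> exists w (Ryw & Rzw)).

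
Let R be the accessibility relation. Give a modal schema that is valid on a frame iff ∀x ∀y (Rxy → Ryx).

A defining formula is q → □◇q (the B axiom).
Suppose q→□◇q is valid. Take Rxy and set V(q)={x}. Then q at x, so □◇q at x, so ◇q at y, so some z with Ryz has q; z=x, i.e. Ryx.

q → □◇q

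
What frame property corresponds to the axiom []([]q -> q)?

Suppose □(□q→q) is valid. Take Rxy and set V(q)={w : Ryw}. Then at y, □q holds; since □(□q→q) at x, □q→q at y, so q at y, i.e. Ryy.
Conversely, any frame satisfying forall x forall y (Rxy -> Ryy) validates the schema.
So the correspondent is shift-reflexivity.

Shift-reflexivity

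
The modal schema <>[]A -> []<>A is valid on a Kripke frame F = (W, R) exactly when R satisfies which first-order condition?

Suppose ◇□A→□◇A is valid. Take Rxy, Rxz and set V(A)={w : Ryw}. Then □A at y so ◇□A at x, so □◇A at x, so ◇A at z, giving w with Rzw and Ryw.

convergence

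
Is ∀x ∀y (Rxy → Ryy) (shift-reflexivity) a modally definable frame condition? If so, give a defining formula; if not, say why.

Definable; □(□p → p) defines it

The condition is shift-reflexivity. A defining modal formula is □(□p → p).
Suppose □(□p→p) is valid. Take Rxy and set V(p)={w : Ryw}. Then at y, □p holds; since □(□p→p) at x, □p→p at y, so p at y, i.e. Ryy.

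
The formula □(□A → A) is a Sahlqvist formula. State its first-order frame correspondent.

Shift-reflexivity

This schema is the T□ axiom.
Its frame correspondent is shift-reflexivity — ∀x ∀y (Rxy → Ryy).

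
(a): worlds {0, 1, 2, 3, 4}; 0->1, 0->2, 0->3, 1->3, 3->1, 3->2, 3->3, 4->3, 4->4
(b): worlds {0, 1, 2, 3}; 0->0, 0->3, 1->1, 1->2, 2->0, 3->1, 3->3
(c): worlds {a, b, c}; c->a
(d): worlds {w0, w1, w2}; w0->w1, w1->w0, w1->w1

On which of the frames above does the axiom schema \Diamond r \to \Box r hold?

This is the axiom for partial functionality; its first-order frame correspondent is \forall x \forall y \forall z (Rxy \wedge Rxz \to y = z).
(a): fails — 0 sees both 1 and 2.
(b): fails — 0 sees both 0 and 3.
(c): condition met.
(d): fails — w1 sees both w0 and w1.
Valid on: (c).

(c)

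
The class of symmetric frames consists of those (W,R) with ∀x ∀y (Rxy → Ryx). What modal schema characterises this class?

ψ → □◇ψ

This is symmetry; the standard corresponding axiom is B: ψ → □◇ψ.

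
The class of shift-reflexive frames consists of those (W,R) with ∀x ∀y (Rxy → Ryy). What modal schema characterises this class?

□(□ψ → ψ)

This is shift-reflexivity; the standard corresponding axiom is T□: □(□ψ → ψ).
Suppose □(□ψ→ψ) is valid. Take Rxy and set V(ψ)={w : Ryw}. Then at y, □ψ holds; since □(□ψ→ψ) at x, □ψ→ψ at y, so ψ at y, i.e. Ryy.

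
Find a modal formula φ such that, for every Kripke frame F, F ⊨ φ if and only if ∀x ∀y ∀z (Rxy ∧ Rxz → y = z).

A defining formula is ◇s → □s (the CD axiom).
Suppose ◇s→□s is valid. Take Rxy, Rxz and set V(s)={y}. Then ◇s at x, so □s at x, so s at z, i.e. z=y.

◇s → □s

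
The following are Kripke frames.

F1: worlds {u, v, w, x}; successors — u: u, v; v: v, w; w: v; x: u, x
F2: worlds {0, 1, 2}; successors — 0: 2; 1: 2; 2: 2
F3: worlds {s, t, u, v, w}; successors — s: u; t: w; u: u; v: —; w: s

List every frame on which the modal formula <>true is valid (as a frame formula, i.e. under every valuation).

F1, F2

This is the axiom for seriality; its first-order frame correspondent is forall x exists y Rxy.
F1: condition met.
F2: condition met.
F3: fails — world v has no successor.
Valid on: F1, F2.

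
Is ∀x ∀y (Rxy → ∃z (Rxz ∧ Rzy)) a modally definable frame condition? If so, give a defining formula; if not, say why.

This is a Sahlqvist condition; the C4 axiom □□r → □r defines it.
Suppose □□r→□r is valid. Take Rxy and set V(r)={w : xR²w}. Then □□r at x, so □r at x, so r at y, i.e. ∃z(Rxz∧Rzy).

Yes — defined by □□r → □r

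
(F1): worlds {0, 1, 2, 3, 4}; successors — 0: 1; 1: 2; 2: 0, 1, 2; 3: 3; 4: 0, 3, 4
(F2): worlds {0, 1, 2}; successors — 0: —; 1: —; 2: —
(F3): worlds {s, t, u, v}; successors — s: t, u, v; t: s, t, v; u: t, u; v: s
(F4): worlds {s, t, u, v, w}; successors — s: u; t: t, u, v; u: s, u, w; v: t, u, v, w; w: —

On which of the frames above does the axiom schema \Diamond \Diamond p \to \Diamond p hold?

(F2)

Frame correspondent (Sahlqvist): \forall x \forall y \forall z (Rxy \wedge Ryz \to Rxz) — i.e. transitivity.
(F1): fails — R12 and R20 but not R10.
(F2): satisfies the condition.
(F3): fails — Rut and Rtv but not Ruv.
(F4): fails — Rtv and Rvw but not Rtw.
Valid on: (F2).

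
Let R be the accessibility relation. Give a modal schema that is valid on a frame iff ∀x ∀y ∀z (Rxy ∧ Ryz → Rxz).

This is transitivity; the standard corresponding axiom is 4: □r → □□r.
Suppose □r→□□r is valid. Take Rxy, Ryz and set V(r)={w : Rxw}. Then □r at x, so □□r at x, so □r at y, so r at z, i.e. Rxz.

□r → □□r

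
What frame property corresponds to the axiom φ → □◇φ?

symmetry

This schema is the B axiom.
Its frame correspondent is symmetry — ∀x ∀y (Rxy → Ryx).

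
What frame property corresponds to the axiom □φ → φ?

Reflexivity

This schema is the T axiom.
It corresponds to reflexivity: ∀x Rxx.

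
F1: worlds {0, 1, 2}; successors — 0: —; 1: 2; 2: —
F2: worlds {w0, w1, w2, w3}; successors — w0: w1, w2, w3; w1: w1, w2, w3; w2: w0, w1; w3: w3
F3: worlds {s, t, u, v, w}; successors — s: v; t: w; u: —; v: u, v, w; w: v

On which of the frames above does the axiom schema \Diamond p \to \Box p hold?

This is the axiom for partial functionality; its first-order frame correspondent is \forall x \forall y \forall z (Rxy \wedge Rxz \to y = z).
F1: ✓.
F2: fails — w0 sees both w1 and w2.
F3: fails — v sees both u and v.
Valid on: F1.

F1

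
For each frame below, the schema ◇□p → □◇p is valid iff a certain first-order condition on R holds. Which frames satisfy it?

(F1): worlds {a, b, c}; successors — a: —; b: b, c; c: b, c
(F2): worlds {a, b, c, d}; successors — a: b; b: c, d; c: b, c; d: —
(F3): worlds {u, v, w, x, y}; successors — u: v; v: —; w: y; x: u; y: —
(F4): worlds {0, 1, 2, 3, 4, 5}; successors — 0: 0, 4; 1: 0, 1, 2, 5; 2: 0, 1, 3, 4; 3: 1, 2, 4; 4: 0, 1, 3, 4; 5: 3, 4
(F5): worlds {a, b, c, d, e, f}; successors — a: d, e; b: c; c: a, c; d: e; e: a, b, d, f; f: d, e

The schema corresponds to convergence: ∀x ∀y ∀z (Rxy ∧ Rxz → ∃w (Ryw ∧ Rzw)).
(F1): holds.
(F2): fails — Rbc and Rbd but c and d have no common successor.
(F3): fails — Ruv and Ruv but v and v have no common successor.
(F4): fails — R15 and R11 but 5 and 1 have no common successor.
(F5): fails — Rae and Rad but e and d have no common successor.
Valid on: (F1).

(F1)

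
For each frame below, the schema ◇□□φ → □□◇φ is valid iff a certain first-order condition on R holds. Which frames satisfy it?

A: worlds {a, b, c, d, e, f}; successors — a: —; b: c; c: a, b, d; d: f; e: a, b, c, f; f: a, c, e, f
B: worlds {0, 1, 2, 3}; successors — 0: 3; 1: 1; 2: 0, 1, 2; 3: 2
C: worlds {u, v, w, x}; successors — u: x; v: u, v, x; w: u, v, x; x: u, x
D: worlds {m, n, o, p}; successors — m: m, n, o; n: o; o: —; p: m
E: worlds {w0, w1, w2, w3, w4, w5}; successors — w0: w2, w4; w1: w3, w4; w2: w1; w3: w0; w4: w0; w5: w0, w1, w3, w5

Frame correspondent (Sahlqvist): ∀x ∀y ∀z ((xRy ∧ xR²z) → ∃w (yR²w ∧ zRw)) — i.e. a generalized confluence (Geach) condition.
A: fails — bRc, bR²a but no w with cR²w and aRw.
B: fails — 2R0, 2R²0 but no w with 0R²w and 0Rw.
C: holds.
D: fails — mRm, mR²o but no w with mR²w and oRw.
E: fails — w5Rw0, w5R²w0 but no w with w0R²w and w0Rw.

C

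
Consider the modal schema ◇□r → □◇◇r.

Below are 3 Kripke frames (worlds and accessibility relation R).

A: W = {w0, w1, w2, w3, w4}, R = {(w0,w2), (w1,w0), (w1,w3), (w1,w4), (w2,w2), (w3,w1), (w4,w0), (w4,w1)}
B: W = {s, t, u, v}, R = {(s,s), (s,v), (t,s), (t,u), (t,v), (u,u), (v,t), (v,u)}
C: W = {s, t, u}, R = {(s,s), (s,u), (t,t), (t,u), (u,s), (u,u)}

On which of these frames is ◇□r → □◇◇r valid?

Frame correspondent (Sahlqvist): ∀x ∀y ∀z ((xRy ∧ xRz) → ∃w (yRw ∧ zR²w)) — i.e. a generalized confluence (Geach) condition.
A: fails — w1Rw0, w1Rw3 but no w with w0Rw and w3R²w.
B: fails — tRs, tRu but no w with sRw and uR²w.
C: ✓.

C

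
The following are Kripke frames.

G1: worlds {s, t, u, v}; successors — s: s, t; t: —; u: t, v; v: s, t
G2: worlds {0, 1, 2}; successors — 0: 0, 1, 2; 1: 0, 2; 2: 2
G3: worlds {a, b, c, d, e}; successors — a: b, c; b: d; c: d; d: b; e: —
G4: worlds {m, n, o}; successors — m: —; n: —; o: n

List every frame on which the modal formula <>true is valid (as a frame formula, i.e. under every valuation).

G2

Frame correspondent (Sahlqvist): forall x exists y Rxy — i.e. seriality.
G1: fails — world t has no successor.
G2: ✓.
G3: fails — world e has no successor.
G4: fails — world m has no successor.
Valid on: G2.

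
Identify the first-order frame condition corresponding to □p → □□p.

transitivity

This is the 4 axiom.
It corresponds to transitivity: ∀x ∀y ∀z (Rxy ∧ Ryz → Rxz).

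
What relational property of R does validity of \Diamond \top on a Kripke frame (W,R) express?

seriality

◇⊤ holds at w iff w has a successor, so frame-validity of ◇⊤ is exactly seriality. Equivalently via □r → ◇r:
Suppose □r→◇r is valid. At any x set V(r)=W. Then □r at x, so ◇r at x, so x has a successor.
The converse is a direct semantic check.
So the correspondent is seriality.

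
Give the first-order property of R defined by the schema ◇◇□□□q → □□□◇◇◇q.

This is a Sahlqvist (Geach-type) schema ◇^2□^3q → □^3◇^3q.
Minimal-valuation argument: fix x; take any y with xR^2y and any z with xR^3z. Set V(q) to the set of worlds R-reachable from y in exactly 3 steps. Then □^3q holds at y, so the antecedent holds at x; validity forces ◇^3q at z, giving a w with zR^3w and yR^3w.
First-order correspondent: ∀x ∀y ∀z ((xR²y ∧ xR³z) → ∃w (yR³w ∧ zR³w)).

∀x ∀y ∀z ((xR²y ∧ xR³z) → ∃w (yR³w ∧ zR³w))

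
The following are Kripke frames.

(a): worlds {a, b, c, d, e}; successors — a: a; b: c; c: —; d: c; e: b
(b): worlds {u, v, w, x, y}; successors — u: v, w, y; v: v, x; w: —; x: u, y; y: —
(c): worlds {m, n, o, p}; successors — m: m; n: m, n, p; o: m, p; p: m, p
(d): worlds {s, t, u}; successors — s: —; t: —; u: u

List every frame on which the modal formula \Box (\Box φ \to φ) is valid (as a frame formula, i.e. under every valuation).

Frame correspondent (Sahlqvist): \forall x \forall y (Rxy \to Ryy) — i.e. shift-reflexivity.
(a): fails — Rbc but not Rcc.
(b): fails — Ruw but not Rww.
(c): condition met.
(d): condition met.

(c), (d)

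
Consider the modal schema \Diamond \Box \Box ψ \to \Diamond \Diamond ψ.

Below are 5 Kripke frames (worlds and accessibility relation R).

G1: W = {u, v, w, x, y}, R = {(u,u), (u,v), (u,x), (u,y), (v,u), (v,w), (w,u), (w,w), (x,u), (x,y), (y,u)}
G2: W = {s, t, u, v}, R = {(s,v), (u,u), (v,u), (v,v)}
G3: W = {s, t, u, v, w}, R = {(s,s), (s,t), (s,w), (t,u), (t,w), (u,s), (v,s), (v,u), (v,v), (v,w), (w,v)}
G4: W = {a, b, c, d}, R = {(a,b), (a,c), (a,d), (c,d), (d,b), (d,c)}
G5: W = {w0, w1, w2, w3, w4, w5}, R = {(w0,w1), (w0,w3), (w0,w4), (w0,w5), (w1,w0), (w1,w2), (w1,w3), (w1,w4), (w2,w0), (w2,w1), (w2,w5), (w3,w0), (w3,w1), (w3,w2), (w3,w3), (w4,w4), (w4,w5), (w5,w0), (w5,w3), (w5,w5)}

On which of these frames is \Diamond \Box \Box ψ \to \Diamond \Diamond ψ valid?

G1, G2, G3, G5

The schema corresponds to a generalized confluence (Geach) condition: \forall x \forall y (xRy \to \exists w (y R^2 w \wedge x R^2 w)).
G1: holds.
G2: holds.
G3: holds.
G4: fails — aRb but no w with bR²w and aR²w.
G5: holds.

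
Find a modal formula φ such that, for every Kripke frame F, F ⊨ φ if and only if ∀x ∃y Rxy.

□r → ◇r

This is seriality; the standard corresponding axiom is D: □r → ◇r.
Suppose □r→◇r is valid. At any x set V(r)=W. Then □r at x, so ◇r at x, so x has a successor.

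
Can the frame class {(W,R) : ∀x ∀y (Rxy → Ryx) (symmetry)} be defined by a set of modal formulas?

Yes, by r → □◇r

The condition is symmetry. A defining modal formula is r → □◇r.
Suppose r→□◇r is valid. Take Rxy and set V(r)={x}. Then r at x, so □◇r at x, so ◇r at y, so some z with Ryz has r; z=x, i.e. Ryx.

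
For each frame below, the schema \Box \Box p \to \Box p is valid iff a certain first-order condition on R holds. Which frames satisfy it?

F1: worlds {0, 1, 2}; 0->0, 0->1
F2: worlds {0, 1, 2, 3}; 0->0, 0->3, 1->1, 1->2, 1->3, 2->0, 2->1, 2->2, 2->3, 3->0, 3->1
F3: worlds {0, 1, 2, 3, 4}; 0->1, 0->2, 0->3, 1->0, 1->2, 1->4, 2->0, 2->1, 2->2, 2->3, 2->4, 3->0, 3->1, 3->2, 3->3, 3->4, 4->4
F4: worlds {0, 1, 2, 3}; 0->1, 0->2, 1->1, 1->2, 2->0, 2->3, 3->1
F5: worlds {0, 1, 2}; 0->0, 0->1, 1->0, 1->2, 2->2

F1, F2, F3, F5

The schema corresponds to density: \forall x \forall y (Rxy \to \exists z (Rxz \wedge Rzy)).
F1: condition met.
F2: condition met.
F3: condition met.
F4: fails — R23 but no z with R2z and Rz3.
F5: condition met.
Valid on: F1, F2, F3, F5.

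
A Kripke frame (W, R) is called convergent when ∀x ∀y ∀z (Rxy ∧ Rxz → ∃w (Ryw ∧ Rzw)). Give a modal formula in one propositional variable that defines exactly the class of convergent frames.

◇□ψ → □◇ψ

A defining formula is ◇□ψ → □◇ψ (the .2 axiom).
Suppose ◇□ψ→□◇ψ is valid. Take Rxy, Rxz and set V(ψ)={w : Ryw}. Then □ψ at y so ◇□ψ at x, so □◇ψ at x, so ◇ψ at z, giving w with Rzw and Ryw.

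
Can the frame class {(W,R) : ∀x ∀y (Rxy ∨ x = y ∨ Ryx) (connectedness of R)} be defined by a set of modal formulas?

No

Any modally definable frame class is closed under disjoint unions.
Take 3 disjoint single-world reflexive frames: each is trivially connected, but their disjoint union has 3 worlds with no edge between distinct components, so it is not connected.
Hence connectedness of R is not modally definable.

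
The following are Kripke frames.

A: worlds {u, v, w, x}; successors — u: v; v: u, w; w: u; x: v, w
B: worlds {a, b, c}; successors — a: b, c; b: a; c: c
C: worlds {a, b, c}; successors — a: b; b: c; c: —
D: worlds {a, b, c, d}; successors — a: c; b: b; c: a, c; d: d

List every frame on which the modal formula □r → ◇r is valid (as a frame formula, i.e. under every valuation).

The schema corresponds to seriality: ∀x ∃y Rxy.
A: ✓.
B: ✓.
C: fails — world c has no successor.
D: ✓.

A, B, D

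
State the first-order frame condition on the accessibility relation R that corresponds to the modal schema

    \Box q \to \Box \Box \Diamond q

This is a Sahlqvist (Geach-type) schema ◇^0□^1q → □^2◇^1q.
Minimal-valuation argument: fix x; take any y with xR^0y and any z with xR^2z. Set V(q) to the set of worlds R-reachable from y in exactly 1 step. Then □^1q holds at y, so the antecedent holds at x; validity forces ◇^1q at z, giving a w with zR^1w and yR^1w.
First-order correspondent: \forall x \forall z (x R^2 z \to \exists w (xRw \wedge zRw)).

\forall x \forall z (x R^2 z \to \exists w (xRw \wedge zRw))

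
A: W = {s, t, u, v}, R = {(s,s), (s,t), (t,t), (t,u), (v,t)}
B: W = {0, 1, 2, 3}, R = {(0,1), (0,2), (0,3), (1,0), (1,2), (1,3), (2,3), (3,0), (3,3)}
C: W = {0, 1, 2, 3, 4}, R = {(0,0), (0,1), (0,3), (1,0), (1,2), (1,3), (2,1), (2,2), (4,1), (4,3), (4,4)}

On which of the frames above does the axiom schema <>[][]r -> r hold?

none

Frame correspondent (Sahlqvist): forall x forall y (xRy -> exists w (y R^2 w & x = w)) — i.e. a generalized confluence (Geach) condition.
A: fails — sRt but no w with tR²w and s=w.
B: fails — 1R0 but no w with 0R²w and 1=w.
C: fails — 0R3 but no w with 3R²w and 0=w.
Valid on no frame.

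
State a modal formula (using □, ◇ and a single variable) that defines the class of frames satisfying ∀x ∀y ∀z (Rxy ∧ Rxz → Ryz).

This is the Euclidean property; the standard corresponding axiom is 5: ◇p → □◇p.
Suppose ◇p→□◇p is valid. Take Rxy, Rxz and set V(p)={y}. Then ◇p at x, so □◇p at x, so ◇p at z, so some w with Rzw has p; w=y, i.e. Rzy. By symmetry of the argument, Ryz.

◇p → □◇p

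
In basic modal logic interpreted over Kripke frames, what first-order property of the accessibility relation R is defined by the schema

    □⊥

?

This is the Ver axiom.
Its frame correspondent is emptiness of R — ∀x ∀y ¬Rxy.

Emptiness of R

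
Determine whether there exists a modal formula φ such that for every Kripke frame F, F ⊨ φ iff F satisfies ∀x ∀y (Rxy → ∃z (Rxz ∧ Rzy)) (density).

This is a Sahlqvist condition; the C4 axiom □□p → □p defines it.

Yes — defined by □□p → □p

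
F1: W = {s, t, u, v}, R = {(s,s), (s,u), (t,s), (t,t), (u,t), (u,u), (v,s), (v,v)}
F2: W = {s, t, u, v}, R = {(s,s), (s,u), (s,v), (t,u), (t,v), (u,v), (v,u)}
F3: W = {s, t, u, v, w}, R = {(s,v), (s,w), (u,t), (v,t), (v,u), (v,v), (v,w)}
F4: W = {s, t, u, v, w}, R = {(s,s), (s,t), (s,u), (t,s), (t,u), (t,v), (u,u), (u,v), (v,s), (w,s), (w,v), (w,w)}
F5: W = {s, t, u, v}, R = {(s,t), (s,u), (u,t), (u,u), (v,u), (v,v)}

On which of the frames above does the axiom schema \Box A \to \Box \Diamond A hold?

The schema corresponds to a generalized confluence (Geach) condition: \forall x \forall z (xRz \to \exists w (xRw \wedge zRw)).
F1: ✓.
F2: fails — uRv but no w with uRw and vRw.
F3: fails — sRw but no w* with sRw* and wRw*.
F4: fails — uRv but no w* with uRw* and vRw*.
F5: fails — sRt but no w with sRw and tRw.

F1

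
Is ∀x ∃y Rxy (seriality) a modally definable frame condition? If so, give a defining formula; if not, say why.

Definable; □r → ◇r defines it

The condition is seriality. A defining modal formula is □r → ◇r.
Suppose □r→◇r is valid. At any x set V(r)=W. Then □r at x, so ◇r at x, so x has a successor.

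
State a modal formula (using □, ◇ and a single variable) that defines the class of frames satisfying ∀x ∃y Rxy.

□p → ◇p

The condition is seriality. The D schema □p → ◇p defines it.
Suppose □p→◇p is valid. At any x set V(p)=W. Then □p at x, so ◇p at x, so x has a successor.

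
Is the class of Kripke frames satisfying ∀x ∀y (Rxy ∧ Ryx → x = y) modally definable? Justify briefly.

Modal frame validity is preserved under surjective bounded morphisms.
The 8-cycle (worlds 0,1,2,3,4,5,6,7 with 0→1→2→3→4→5→6→7→0) is antisymmetric. Sending even-indexed worlds to a and odd-indexed worlds to b is a surjective bounded morphism onto the two-world frame with a↔b, which is not antisymmetric.
So no modal formula (or set of formulas) defines exactly the antisymmetric frames.

No — not modally definable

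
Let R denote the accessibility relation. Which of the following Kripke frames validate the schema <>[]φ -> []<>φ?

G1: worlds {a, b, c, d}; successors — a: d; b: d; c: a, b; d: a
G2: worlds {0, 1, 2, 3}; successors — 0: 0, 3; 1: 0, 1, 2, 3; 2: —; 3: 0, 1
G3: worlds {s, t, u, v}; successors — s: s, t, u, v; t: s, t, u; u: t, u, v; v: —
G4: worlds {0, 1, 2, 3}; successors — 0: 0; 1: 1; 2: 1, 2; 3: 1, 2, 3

Frame correspondent (Sahlqvist): forall x forall y forall z (Rxy & Rxz -> exists w (Ryw & Rzw)) — i.e. convergence.
G1: satisfies the condition.
G2: fails — R10 and R12 but 0 and 2 have no common successor.
G3: fails — Rsv and Rsv but v and v have no common successor.
G4: satisfies the condition.

G1, G4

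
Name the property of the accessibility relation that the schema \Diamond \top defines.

Seriality

This schema is equivalent to the D axiom □q → ◇q.
Its frame correspondent is seriality — \forall x \exists y Rxy.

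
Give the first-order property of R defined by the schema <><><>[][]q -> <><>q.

This is a Sahlqvist (Geach-type) schema ◇^3□^2q → □^0◇^2q.
Minimal-valuation argument: fix x; take any y with xR^3y and any z with xR^0z. Set V(q) to the set of worlds R-reachable from y in exactly 2 steps. Then □^2q holds at y, so the antecedent holds at x; validity forces ◇^2q at z, giving a w with zR^2w and yR^2w.
First-order correspondent: forall x forall y (x R^3 y -> exists w (y R^2 w & x R^2 w)).

forall x forall y (x R^3 y -> exists w (y R^2 w & x R^2 w))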